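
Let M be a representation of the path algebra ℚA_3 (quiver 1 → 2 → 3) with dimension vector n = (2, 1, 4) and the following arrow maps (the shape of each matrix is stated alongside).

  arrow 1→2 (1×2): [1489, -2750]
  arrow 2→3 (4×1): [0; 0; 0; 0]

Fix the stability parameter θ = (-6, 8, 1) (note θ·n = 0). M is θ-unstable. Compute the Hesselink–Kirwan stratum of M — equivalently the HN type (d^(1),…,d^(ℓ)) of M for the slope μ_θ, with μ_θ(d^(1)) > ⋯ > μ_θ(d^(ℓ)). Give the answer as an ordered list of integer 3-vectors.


Via rank(M_{q-1}∘⋯∘M_p): M ≅ I[1,1], I[1,2], I[3,3]^4.
μ_θ-semistable layers: μ^(1)=8; μ^(2)=1; μ^(3)=-6

((0, 1, 0); (0, 0, 4); (2, 0, 0))


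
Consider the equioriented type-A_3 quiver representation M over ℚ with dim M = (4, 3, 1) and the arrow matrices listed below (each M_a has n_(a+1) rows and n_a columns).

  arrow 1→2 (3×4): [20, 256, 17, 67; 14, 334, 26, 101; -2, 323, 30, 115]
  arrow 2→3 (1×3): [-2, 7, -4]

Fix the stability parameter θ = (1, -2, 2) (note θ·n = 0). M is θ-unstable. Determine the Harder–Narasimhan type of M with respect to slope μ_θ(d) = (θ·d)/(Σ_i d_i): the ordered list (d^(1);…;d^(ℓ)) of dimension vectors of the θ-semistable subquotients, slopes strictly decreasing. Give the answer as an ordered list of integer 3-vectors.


Barcode: M ≅ I[1,1], I[1,2]^2, I[1,3]. HN layers by μ_θ (3 steps, strictly decreasing):
  μ^(1)=2; μ^(2)=1; μ^(3)=-1/2

((0, 0, 1); (1, 0, 0); (3, 3, 0))


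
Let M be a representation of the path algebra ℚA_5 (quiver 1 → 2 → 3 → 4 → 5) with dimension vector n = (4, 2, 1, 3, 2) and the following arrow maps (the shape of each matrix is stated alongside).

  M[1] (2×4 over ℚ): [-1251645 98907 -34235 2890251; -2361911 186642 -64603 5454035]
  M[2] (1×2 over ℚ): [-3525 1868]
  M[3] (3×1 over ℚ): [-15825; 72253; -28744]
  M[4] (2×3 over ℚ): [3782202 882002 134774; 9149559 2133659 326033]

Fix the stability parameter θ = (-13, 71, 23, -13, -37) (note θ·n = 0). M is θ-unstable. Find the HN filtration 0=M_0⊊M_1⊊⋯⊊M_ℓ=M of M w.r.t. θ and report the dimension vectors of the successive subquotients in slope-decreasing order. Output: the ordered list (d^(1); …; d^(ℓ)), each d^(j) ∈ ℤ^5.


Via rank(M_{q-1}∘⋯∘M_p): M ≅ I[1,1]^2, I[1,2], I[1,4], I[4,4], I[4,5], I[5,5].
μ_θ-semistable layers: μ^(1)=71; μ^(2)=27; μ^(3)=-13; μ^(4)=-25; μ^(5)=-37

((0, 1, 0, 0, 0); (0, 1, 1, 1, 0); (4, 0, 0, 1, 0); (0, 0, 0, 1, 1); (0, 0, 0, 0, 1))


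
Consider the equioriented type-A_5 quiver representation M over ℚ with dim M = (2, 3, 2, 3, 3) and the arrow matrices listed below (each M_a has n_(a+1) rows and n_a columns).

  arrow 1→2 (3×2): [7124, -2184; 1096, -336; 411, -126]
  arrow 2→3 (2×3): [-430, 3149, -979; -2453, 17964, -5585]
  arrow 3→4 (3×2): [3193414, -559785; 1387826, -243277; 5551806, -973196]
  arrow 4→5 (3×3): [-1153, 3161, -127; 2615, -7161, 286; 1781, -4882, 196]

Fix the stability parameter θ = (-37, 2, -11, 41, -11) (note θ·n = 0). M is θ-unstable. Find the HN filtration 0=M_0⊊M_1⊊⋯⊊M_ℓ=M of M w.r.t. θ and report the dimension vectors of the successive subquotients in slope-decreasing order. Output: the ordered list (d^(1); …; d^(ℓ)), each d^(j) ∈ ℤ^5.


Via rank(M_{q-1}∘⋯∘M_p): M ≅ I[1,1], I[1,5], I[2,2], I[2,5], I[4,5].
μ_θ-semistable layers: μ^(1)=15; μ^(2)=2; μ^(3)=-9/2; μ^(4)=-37

((0, 0, 0, 3, 3); (0, 1, 0, 0, 0); (0, 2, 2, 0, 0); (2, 0, 0, 0, 0))


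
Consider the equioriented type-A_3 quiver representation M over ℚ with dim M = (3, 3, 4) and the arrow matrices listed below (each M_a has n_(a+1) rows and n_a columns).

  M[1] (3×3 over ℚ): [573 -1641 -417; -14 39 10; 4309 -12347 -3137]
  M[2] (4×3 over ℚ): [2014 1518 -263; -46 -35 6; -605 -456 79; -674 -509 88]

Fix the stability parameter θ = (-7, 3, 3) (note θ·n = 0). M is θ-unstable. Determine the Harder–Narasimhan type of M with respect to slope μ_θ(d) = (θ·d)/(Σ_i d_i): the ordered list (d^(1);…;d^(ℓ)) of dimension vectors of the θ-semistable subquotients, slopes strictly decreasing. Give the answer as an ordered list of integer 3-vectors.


Barcode: M ≅ I[1,1], I[1,3]^2, I[2,3], I[3,3]. HN layers by μ_θ (2 steps, strictly decreasing):
  μ^(1)=3; μ^(2)=-7

((0, 3, 4); (3, 0, 0))


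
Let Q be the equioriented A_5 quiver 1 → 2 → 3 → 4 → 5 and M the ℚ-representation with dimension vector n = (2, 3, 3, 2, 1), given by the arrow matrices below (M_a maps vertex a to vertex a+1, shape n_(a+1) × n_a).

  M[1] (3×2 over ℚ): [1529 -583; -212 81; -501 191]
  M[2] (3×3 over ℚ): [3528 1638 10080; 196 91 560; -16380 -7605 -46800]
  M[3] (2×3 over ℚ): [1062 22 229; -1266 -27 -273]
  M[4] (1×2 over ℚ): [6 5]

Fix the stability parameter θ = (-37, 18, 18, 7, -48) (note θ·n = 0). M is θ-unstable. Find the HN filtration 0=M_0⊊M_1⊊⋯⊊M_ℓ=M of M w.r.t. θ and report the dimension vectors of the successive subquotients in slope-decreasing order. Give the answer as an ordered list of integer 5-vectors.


Barcode: M ≅ I[1,2], I[1,5], I[2,2], I[3,3], I[3,4]. HN layers by μ_θ (4 steps, strictly decreasing):
  μ^(1)=18; μ^(2)=25/2; μ^(3)=-5/4; μ^(4)=-37

((0, 2, 1, 0, 0); (0, 0, 1, 1, 0); (0, 1, 1, 1, 1); (2, 0, 0, 0, 0))


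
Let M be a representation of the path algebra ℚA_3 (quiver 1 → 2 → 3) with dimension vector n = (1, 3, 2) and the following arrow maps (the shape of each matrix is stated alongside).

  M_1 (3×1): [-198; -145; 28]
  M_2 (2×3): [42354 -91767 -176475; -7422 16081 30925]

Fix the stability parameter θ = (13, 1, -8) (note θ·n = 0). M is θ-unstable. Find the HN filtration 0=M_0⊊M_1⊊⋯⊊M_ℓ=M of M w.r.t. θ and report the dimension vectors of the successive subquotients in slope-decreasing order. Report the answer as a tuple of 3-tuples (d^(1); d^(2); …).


Via rank(M_{q-1}∘⋯∘M_p): M ≅ I[1,3], I[2,2]^2, I[3,3].
μ_θ-semistable layers: μ^(1)=2; μ^(2)=1; μ^(3)=-8

((1, 1, 1); (0, 2, 0); (0, 0, 1))


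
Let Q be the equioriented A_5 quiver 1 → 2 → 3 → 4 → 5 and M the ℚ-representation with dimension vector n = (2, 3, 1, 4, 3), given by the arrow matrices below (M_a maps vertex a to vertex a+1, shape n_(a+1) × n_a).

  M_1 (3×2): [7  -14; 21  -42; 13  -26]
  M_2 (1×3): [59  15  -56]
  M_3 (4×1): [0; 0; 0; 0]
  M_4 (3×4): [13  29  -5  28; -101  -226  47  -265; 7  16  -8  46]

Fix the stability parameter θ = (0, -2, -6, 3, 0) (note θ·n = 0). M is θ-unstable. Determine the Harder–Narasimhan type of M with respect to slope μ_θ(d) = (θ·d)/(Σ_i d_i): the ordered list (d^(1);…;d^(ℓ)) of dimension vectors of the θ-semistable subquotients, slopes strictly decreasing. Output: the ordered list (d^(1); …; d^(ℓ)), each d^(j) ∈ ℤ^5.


Barcode: M ≅ I[1,1], I[1,2], I[2,2], I[2,3], I[4,4], I[4,5]^3. HN layers by μ_θ (6 steps, strictly decreasing):
  μ^(1)=3; μ^(2)=3/2; μ^(3)=0; μ^(4)=-1; μ^(5)=-2; μ^(6)=-4

((0, 0, 0, 1, 0); (0, 0, 0, 3, 3); (1, 0, 0, 0, 0); (1, 1, 0, 0, 0); (0, 1, 0, 0, 0); (0, 1, 1, 0, 0))


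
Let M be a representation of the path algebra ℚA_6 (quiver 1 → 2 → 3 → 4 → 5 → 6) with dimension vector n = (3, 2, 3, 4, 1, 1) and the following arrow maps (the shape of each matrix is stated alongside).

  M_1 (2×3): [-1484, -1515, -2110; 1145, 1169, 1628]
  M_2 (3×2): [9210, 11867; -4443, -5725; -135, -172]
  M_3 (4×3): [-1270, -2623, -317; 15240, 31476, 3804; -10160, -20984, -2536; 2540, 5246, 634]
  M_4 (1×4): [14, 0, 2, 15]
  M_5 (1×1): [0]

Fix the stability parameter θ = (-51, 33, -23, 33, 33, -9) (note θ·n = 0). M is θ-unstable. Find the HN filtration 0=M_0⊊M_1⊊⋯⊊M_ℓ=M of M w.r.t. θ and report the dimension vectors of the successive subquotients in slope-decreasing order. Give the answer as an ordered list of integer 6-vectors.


Interval decomposition of M: I[1,1], I[1,3], I[1,4], I[3,3], I[4,4]^2, I[4,5], I[6,6].
HN type (ℓ=5): μ^(1)=33; μ^(2)=5; μ^(3)=-9; μ^(4)=-23; μ^(5)=-51

((0, 0, 0, 4, 1, 0); (0, 2, 2, 0, 0, 0); (0, 0, 0, 0, 0, 1); (0, 0, 1, 0, 0, 0); (3, 0, 0, 0, 0, 0))


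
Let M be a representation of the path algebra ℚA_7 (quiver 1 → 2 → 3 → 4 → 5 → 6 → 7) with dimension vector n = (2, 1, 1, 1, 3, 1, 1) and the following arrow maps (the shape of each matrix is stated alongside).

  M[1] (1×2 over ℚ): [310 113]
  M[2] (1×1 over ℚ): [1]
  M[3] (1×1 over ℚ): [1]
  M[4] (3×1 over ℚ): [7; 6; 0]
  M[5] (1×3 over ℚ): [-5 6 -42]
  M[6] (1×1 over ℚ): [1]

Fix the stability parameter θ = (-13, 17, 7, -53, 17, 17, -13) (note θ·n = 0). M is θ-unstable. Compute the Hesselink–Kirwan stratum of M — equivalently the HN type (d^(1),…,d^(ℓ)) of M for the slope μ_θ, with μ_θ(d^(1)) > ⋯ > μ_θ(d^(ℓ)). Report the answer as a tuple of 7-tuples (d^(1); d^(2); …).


Interval decomposition of M: I[1,1], I[1,7], I[5,5]^2.
HN type (ℓ=4): μ^(1)=17; μ^(2)=7; μ^(3)=-29/3; μ^(4)=-13

((0, 0, 0, 0, 2, 0, 0); (0, 0, 0, 0, 1, 1, 1); (0, 1, 1, 1, 0, 0, 0); (2, 0, 0, 0, 0, 0, 0))


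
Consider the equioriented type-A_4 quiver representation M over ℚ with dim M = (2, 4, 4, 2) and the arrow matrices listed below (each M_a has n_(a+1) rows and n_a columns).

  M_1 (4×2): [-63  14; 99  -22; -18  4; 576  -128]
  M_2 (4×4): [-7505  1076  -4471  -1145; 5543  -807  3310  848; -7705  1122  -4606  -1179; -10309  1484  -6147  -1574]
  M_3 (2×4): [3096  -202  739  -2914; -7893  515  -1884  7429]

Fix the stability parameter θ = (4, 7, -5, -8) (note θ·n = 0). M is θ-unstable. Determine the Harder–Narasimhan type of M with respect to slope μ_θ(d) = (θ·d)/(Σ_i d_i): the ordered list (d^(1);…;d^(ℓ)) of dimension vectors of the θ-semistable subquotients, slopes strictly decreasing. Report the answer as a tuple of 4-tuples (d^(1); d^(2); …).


Via rank(M_{q-1}∘⋯∘M_p): M ≅ I[1,1], I[1,4], I[2,3]^2, I[2,4].
μ_θ-semistable layers: μ^(1)=4; μ^(2)=1; μ^(3)=-1/2; μ^(4)=-2

((1, 0, 0, 0); (0, 2, 2, 0); (1, 1, 1, 1); (0, 1, 1, 1))


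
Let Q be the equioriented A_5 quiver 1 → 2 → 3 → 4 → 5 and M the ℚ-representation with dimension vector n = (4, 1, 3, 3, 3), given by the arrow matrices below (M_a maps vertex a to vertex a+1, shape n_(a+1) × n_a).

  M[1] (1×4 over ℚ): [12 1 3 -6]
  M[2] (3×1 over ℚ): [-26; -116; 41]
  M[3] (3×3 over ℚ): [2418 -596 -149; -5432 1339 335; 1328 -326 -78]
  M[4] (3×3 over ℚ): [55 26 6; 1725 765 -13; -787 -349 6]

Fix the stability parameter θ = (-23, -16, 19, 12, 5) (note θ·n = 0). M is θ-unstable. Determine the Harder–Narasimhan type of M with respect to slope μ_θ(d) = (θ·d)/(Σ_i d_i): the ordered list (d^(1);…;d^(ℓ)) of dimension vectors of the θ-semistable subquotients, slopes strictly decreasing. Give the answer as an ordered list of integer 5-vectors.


Interval decomposition of M: I[1,1]^3, I[1,5], I[3,3], I[3,5], I[4,5].
HN type (ℓ=5): μ^(1)=19; μ^(2)=12; μ^(3)=17/2; μ^(4)=-16; μ^(5)=-23

((0, 0, 1, 0, 0); (0, 0, 2, 2, 2); (0, 0, 0, 1, 1); (0, 1, 0, 0, 0); (4, 0, 0, 0, 0))


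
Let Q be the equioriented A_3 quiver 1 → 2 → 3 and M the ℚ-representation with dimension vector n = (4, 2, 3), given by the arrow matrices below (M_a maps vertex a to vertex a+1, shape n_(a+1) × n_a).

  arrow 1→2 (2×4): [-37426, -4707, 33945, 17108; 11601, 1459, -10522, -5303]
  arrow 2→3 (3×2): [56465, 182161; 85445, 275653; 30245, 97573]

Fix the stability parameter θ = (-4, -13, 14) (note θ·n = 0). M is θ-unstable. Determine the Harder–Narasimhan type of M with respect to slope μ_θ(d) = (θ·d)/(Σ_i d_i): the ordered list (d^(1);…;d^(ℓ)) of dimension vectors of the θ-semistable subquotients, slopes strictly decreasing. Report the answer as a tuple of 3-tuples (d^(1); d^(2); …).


Barcode: M ≅ I[1,1]^2, I[1,2], I[1,3], I[3,3]^2. HN layers by μ_θ (3 steps, strictly decreasing):
  μ^(1)=14; μ^(2)=-4; μ^(3)=-17/2

((0, 0, 3); (2, 0, 0); (2, 2, 0))


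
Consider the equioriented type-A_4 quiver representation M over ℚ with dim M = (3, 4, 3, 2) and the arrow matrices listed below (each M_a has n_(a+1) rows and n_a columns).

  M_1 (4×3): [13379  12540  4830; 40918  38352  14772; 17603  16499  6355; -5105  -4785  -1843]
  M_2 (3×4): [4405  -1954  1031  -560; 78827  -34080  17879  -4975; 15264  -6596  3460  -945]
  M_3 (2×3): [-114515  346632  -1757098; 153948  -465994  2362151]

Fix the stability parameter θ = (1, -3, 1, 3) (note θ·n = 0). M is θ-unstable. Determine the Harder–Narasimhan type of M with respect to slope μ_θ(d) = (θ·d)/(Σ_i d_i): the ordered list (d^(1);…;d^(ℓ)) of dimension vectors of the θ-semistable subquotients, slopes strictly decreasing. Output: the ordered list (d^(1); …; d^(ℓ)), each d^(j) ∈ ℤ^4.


Interval decomposition of M: I[1,3], I[1,4]^2, I[2,2].
HN type (ℓ=4): μ^(1)=3; μ^(2)=1; μ^(3)=-1; μ^(4)=-3

((0, 0, 0, 2); (0, 0, 3, 0); (3, 3, 0, 0); (0, 1, 0, 0))


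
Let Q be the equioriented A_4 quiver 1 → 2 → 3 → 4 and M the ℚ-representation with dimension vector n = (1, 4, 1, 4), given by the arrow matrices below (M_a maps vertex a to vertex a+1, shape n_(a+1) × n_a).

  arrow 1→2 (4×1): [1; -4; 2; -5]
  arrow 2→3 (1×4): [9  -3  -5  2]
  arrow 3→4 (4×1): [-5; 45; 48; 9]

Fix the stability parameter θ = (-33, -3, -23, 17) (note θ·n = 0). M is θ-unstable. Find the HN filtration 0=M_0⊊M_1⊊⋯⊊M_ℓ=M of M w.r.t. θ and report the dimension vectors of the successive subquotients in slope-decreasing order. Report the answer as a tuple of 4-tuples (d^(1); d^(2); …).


Barcode: M ≅ I[1,4], I[2,2]^3, I[4,4]^3. HN layers by μ_θ (4 steps, strictly decreasing):
  μ^(1)=17; μ^(2)=-3; μ^(3)=-13; μ^(4)=-33

((0, 0, 0, 4); (0, 3, 0, 0); (0, 1, 1, 0); (1, 0, 0, 0))


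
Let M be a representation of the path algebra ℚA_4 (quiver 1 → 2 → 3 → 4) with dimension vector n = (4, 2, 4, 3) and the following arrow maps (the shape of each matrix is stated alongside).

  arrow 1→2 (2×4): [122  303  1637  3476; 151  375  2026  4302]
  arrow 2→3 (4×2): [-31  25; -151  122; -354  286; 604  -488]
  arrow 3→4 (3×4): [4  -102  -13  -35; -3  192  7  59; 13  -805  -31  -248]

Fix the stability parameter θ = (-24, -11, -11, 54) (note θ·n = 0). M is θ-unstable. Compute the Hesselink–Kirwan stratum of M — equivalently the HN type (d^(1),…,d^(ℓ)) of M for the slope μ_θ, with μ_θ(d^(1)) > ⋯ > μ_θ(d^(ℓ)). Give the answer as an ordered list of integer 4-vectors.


Interval decomposition of M: I[1,1]^2, I[1,4]^2, I[3,3], I[3,4].
HN type (ℓ=3): μ^(1)=54; μ^(2)=-11; μ^(3)=-24

((0, 0, 0, 3); (0, 2, 4, 0); (4, 0, 0, 0))


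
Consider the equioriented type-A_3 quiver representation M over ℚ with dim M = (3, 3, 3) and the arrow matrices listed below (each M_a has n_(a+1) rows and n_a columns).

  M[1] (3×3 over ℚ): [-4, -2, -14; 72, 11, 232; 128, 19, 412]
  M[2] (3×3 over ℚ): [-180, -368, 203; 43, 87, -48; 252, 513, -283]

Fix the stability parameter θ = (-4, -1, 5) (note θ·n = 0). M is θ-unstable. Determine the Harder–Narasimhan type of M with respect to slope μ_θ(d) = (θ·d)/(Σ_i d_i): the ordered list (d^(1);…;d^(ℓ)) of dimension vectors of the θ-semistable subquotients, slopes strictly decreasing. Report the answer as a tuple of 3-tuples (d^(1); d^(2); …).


Via rank(M_{q-1}∘⋯∘M_p): M ≅ I[1,1], I[1,3]^2, I[2,3].
μ_θ-semistable layers: μ^(1)=5; μ^(2)=-1; μ^(3)=-4

((0, 0, 3); (0, 3, 0); (3, 0, 0))


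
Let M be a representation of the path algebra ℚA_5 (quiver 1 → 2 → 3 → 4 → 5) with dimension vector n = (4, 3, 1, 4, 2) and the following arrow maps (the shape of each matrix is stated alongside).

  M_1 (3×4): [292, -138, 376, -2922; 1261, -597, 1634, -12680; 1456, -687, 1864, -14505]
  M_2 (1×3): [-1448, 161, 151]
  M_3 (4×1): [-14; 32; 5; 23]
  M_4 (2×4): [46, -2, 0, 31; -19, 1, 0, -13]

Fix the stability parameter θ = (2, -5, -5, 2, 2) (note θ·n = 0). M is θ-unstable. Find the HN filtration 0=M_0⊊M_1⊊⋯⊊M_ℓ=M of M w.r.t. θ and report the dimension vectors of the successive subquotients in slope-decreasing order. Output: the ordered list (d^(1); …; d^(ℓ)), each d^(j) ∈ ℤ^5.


Barcode: M ≅ I[1,1]^2, I[1,2], I[1,5], I[2,2], I[4,4]^2, I[4,5]. HN layers by μ_θ (4 steps, strictly decreasing):
  μ^(1)=2; μ^(2)=-3/2; μ^(3)=-8/3; μ^(4)=-5

((2, 0, 0, 4, 2); (1, 1, 0, 0, 0); (1, 1, 1, 0, 0); (0, 1, 0, 0, 0))


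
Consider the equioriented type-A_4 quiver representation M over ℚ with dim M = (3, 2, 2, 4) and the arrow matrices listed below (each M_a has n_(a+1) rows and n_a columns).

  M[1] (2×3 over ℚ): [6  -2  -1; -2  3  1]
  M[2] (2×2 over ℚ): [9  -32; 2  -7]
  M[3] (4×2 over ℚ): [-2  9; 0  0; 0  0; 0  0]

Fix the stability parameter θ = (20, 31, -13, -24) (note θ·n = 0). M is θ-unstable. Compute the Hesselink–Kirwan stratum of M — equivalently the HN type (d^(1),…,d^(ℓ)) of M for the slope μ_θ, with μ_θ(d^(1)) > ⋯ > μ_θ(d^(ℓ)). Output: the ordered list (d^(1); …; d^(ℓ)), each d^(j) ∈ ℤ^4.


Barcode: M ≅ I[1,1], I[1,3], I[1,4], I[4,4]^3. HN layers by μ_θ (4 steps, strictly decreasing):
  μ^(1)=20; μ^(2)=38/3; μ^(3)=7/2; μ^(4)=-24

((1, 0, 0, 0); (1, 1, 1, 0); (1, 1, 1, 1); (0, 0, 0, 3))


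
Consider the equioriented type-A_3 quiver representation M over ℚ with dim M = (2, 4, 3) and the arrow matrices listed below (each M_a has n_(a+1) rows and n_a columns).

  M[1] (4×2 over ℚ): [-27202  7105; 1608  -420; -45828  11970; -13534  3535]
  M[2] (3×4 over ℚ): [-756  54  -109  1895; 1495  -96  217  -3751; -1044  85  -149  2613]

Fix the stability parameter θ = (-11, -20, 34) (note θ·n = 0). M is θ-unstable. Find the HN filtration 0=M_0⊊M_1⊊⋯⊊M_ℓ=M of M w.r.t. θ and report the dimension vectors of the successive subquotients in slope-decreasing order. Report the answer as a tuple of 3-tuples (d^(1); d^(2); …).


Interval decomposition of M: I[1,1], I[1,3], I[2,2], I[2,3]^2.
HN type (ℓ=4): μ^(1)=34; μ^(2)=-11; μ^(3)=-31/2; μ^(4)=-20

((0, 0, 3); (1, 0, 0); (1, 1, 0); (0, 3, 0))


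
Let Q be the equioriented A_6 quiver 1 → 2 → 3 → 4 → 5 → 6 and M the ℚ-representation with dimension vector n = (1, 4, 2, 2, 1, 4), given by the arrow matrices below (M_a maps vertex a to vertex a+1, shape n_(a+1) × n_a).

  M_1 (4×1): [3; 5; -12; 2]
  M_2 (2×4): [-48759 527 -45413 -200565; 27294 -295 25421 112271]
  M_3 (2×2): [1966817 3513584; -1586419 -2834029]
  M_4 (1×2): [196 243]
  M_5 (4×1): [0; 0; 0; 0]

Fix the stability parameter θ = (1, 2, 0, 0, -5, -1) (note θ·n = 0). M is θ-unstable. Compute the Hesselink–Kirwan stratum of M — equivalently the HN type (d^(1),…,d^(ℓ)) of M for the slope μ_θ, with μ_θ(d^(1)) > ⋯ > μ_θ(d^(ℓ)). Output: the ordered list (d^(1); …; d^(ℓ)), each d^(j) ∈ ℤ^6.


Barcode: M ≅ I[1,5], I[2,2]^2, I[2,4], I[6,6]^4. HN layers by μ_θ (4 steps, strictly decreasing):
  μ^(1)=2; μ^(2)=2/3; μ^(3)=-2/5; μ^(4)=-1

((0, 2, 0, 0, 0, 0); (0, 1, 1, 1, 0, 0); (1, 1, 1, 1, 1, 0); (0, 0, 0, 0, 0, 4))


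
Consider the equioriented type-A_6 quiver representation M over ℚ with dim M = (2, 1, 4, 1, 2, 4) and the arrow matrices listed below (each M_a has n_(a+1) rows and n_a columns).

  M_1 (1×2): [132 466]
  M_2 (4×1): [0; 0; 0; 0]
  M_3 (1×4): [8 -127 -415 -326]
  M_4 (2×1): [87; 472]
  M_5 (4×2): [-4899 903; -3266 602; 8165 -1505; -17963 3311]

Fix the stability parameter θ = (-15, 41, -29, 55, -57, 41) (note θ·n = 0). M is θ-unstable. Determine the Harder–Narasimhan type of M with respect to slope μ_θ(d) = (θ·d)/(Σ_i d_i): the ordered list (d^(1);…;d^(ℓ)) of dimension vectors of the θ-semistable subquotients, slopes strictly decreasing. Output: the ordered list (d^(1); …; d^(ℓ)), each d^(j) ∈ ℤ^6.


Barcode: M ≅ I[1,1], I[1,2], I[3,3]^3, I[3,6], I[5,5], I[6,6]^3. HN layers by μ_θ (5 steps, strictly decreasing):
  μ^(1)=41; μ^(2)=-1; μ^(3)=-15; μ^(4)=-29; μ^(5)=-57

((0, 1, 0, 0, 0, 4); (0, 0, 0, 1, 1, 0); (2, 0, 0, 0, 0, 0); (0, 0, 4, 0, 0, 0); (0, 0, 0, 0, 1, 0))


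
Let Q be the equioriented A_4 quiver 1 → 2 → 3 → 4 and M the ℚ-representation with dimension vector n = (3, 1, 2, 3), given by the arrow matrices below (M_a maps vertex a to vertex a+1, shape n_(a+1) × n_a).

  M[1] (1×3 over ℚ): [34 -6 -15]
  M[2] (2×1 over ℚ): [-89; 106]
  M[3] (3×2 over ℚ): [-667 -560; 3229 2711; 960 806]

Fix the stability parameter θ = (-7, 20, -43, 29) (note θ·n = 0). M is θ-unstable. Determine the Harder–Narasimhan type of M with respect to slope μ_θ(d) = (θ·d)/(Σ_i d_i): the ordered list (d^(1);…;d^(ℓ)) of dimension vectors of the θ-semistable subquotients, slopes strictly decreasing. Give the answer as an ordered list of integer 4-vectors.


Barcode: M ≅ I[1,1]^2, I[1,4], I[3,4], I[4,4]. HN layers by μ_θ (4 steps, strictly decreasing):
  μ^(1)=29; μ^(2)=-7; μ^(3)=-10; μ^(4)=-43

((0, 0, 0, 3); (2, 0, 0, 0); (1, 1, 1, 0); (0, 0, 1, 0))


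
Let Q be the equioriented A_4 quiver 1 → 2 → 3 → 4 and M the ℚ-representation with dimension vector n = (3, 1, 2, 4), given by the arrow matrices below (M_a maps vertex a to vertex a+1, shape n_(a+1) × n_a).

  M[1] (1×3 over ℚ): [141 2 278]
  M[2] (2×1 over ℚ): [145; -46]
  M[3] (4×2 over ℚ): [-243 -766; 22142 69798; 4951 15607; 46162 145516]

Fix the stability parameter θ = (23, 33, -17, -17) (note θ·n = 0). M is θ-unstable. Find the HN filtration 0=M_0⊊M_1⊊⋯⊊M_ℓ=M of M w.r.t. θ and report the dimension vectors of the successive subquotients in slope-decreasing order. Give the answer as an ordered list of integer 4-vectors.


Via rank(M_{q-1}∘⋯∘M_p): M ≅ I[1,1]^2, I[1,4], I[3,4], I[4,4]^2.
μ_θ-semistable layers: μ^(1)=23; μ^(2)=11/2; μ^(3)=-17

((2, 0, 0, 0); (1, 1, 1, 1); (0, 0, 1, 3))


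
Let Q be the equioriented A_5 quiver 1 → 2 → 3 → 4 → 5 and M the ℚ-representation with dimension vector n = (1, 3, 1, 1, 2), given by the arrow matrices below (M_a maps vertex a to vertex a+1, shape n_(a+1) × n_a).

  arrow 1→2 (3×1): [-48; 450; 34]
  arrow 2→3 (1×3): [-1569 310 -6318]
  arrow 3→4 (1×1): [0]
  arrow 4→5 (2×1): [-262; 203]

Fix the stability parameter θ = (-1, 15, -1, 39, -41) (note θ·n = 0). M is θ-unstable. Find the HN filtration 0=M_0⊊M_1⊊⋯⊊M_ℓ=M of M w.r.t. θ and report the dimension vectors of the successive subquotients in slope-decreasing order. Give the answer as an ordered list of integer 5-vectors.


Via rank(M_{q-1}∘⋯∘M_p): M ≅ I[1,2], I[2,2], I[2,3], I[4,5], I[5,5].
μ_θ-semistable layers: μ^(1)=15; μ^(2)=7; μ^(3)=-1; μ^(4)=-41

((0, 2, 0, 0, 0); (0, 1, 1, 0, 0); (1, 0, 0, 1, 1); (0, 0, 0, 0, 1))


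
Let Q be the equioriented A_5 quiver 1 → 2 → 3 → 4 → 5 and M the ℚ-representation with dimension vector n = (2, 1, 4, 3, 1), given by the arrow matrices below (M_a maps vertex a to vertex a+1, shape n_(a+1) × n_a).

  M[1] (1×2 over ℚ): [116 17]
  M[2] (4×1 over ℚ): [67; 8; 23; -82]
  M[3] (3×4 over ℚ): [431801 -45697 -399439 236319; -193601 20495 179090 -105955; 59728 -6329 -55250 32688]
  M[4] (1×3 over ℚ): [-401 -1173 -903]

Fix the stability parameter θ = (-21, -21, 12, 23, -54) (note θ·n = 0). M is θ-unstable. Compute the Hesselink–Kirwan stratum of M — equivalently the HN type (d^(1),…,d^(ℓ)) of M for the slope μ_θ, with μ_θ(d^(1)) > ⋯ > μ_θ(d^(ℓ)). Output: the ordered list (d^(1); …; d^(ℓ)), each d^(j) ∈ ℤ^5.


Via rank(M_{q-1}∘⋯∘M_p): M ≅ I[1,1], I[1,5], I[3,3], I[3,4]^2.
μ_θ-semistable layers: μ^(1)=23; μ^(2)=12; μ^(3)=-19/3; μ^(4)=-21

((0, 0, 0, 2, 0); (0, 0, 3, 0, 0); (0, 0, 1, 1, 1); (2, 1, 0, 0, 0))


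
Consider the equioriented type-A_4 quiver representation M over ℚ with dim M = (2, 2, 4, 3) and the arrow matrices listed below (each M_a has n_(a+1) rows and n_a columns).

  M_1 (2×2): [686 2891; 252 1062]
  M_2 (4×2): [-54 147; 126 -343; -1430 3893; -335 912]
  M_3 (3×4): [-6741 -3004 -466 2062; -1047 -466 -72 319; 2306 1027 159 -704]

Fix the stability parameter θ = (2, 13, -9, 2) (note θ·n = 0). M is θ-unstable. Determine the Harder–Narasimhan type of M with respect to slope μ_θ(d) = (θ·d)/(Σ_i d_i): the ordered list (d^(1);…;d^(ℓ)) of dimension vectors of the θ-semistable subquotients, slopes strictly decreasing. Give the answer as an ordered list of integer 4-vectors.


Barcode: M ≅ I[1,1], I[1,4], I[2,4], I[3,3], I[3,4]. HN layers by μ_θ (2 steps, strictly decreasing):
  μ^(1)=2; μ^(2)=-9

((2, 2, 2, 3); (0, 0, 2, 0))


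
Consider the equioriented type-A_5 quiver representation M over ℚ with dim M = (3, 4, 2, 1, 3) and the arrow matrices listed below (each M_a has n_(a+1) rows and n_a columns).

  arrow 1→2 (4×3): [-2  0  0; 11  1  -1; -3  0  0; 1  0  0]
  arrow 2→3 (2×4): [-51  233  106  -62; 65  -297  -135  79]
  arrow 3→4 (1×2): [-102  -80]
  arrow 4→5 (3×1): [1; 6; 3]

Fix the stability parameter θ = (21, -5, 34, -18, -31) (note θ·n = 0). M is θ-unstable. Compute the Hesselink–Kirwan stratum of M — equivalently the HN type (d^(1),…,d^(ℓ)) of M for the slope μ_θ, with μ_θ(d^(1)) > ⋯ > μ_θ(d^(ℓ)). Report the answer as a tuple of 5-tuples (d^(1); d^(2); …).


Barcode: M ≅ I[1,1], I[1,3], I[1,5], I[2,2]^2, I[5,5]^2. HN layers by μ_θ (6 steps, strictly decreasing):
  μ^(1)=34; μ^(2)=21; μ^(3)=8; μ^(4)=1/5; μ^(5)=-5; μ^(6)=-31

((0, 0, 1, 0, 0); (1, 0, 0, 0, 0); (1, 1, 0, 0, 0); (1, 1, 1, 1, 1); (0, 2, 0, 0, 0); (0, 0, 0, 0, 2))


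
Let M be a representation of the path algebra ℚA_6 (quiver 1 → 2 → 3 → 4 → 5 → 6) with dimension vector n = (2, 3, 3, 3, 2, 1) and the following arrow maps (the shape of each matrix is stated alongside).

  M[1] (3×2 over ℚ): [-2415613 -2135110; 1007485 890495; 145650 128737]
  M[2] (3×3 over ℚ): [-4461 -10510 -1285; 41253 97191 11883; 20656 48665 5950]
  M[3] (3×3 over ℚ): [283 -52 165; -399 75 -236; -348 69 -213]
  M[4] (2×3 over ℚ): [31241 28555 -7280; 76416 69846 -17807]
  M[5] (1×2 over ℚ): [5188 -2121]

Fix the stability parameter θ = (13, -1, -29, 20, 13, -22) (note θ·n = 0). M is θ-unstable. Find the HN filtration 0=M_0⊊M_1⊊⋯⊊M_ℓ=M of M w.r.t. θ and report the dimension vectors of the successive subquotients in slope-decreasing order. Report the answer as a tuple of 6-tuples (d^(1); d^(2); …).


Via rank(M_{q-1}∘⋯∘M_p): M ≅ I[1,4], I[1,6], I[2,2], I[3,3], I[4,5].
μ_θ-semistable layers: μ^(1)=20; μ^(2)=33/2; μ^(3)=11/3; μ^(4)=-1; μ^(5)=-17/3; μ^(6)=-29

((0, 0, 0, 1, 0, 0); (0, 0, 0, 1, 1, 0); (0, 0, 0, 1, 1, 1); (0, 1, 0, 0, 0, 0); (2, 2, 2, 0, 0, 0); (0, 0, 1, 0, 0, 0))


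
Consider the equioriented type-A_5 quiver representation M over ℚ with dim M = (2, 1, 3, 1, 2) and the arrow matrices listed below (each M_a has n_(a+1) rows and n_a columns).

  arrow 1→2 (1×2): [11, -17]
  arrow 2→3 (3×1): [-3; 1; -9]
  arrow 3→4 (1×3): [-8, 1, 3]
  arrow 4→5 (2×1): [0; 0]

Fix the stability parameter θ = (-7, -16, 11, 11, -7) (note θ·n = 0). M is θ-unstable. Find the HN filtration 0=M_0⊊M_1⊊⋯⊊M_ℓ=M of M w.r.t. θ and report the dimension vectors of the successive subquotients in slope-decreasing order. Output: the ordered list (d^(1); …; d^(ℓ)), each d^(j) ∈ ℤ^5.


Interval decomposition of M: I[1,1], I[1,4], I[3,3]^2, I[5,5]^2.
HN type (ℓ=3): μ^(1)=11; μ^(2)=-7; μ^(3)=-23/2

((0, 0, 3, 1, 0); (1, 0, 0, 0, 2); (1, 1, 0, 0, 0))


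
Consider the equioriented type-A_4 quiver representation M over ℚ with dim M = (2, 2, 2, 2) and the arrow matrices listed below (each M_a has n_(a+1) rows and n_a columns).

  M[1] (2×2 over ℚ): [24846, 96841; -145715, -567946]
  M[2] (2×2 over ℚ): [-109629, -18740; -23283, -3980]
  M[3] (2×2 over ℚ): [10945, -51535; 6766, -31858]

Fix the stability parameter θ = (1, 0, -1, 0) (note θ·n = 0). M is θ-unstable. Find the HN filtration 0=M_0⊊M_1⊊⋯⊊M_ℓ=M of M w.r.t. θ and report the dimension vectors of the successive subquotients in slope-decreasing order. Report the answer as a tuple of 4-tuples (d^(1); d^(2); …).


Interval decomposition of M: I[1,2], I[1,3], I[3,4], I[4,4].
HN type (ℓ=3): μ^(1)=1/2; μ^(2)=0; μ^(3)=-1

((1, 1, 0, 0); (1, 1, 1, 2); (0, 0, 1, 0))


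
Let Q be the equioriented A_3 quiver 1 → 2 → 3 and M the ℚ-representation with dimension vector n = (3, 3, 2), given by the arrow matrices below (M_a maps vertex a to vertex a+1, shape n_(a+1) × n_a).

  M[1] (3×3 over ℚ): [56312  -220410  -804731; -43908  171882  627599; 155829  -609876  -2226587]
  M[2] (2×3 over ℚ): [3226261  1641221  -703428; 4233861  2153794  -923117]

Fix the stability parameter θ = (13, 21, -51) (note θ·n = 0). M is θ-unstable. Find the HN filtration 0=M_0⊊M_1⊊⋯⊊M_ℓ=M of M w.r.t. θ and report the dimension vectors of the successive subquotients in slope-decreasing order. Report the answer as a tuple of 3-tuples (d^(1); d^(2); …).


Barcode: M ≅ I[1,1], I[1,2], I[1,3], I[2,3]. HN layers by μ_θ (4 steps, strictly decreasing):
  μ^(1)=21; μ^(2)=13; μ^(3)=-17/3; μ^(4)=-15

((0, 1, 0); (2, 0, 0); (1, 1, 1); (0, 1, 1))


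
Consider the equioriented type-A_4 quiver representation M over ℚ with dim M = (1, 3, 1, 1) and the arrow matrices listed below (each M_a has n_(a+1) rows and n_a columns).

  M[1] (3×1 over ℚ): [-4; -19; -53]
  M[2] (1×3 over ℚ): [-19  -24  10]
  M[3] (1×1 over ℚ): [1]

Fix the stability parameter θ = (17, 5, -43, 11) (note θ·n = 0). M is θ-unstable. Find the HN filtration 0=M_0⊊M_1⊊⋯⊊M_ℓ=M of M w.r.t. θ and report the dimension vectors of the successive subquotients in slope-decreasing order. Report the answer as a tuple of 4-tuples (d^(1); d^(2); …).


Barcode: M ≅ I[1,4], I[2,2]^2. HN layers by μ_θ (3 steps, strictly decreasing):
  μ^(1)=11; μ^(2)=5; μ^(3)=-7

((0, 0, 0, 1); (0, 2, 0, 0); (1, 1, 1, 0))


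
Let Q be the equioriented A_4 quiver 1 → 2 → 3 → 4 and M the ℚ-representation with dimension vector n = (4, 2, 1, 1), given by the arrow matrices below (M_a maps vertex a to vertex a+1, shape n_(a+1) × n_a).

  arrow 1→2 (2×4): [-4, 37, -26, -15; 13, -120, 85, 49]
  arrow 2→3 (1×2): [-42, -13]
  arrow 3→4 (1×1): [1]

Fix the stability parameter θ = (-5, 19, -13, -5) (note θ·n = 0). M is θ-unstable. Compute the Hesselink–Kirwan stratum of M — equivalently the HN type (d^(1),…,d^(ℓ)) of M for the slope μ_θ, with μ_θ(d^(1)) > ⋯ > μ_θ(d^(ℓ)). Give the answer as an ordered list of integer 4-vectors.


Barcode: M ≅ I[1,1]^2, I[1,2], I[1,4]. HN layers by μ_θ (3 steps, strictly decreasing):
  μ^(1)=19; μ^(2)=1/3; μ^(3)=-5

((0, 1, 0, 0); (0, 1, 1, 1); (4, 0, 0, 0))


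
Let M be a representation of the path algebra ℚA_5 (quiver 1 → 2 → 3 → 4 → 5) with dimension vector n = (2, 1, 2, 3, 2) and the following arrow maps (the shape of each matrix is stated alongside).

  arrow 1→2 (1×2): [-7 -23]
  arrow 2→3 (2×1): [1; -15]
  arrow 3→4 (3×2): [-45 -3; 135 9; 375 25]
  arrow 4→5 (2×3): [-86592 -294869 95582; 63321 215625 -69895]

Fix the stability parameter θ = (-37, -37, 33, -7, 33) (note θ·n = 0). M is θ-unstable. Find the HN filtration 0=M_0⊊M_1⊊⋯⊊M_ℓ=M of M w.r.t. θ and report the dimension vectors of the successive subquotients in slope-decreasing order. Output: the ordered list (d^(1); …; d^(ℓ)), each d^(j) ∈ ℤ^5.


Interval decomposition of M: I[1,1], I[1,3], I[3,5], I[4,4], I[4,5].
HN type (ℓ=4): μ^(1)=33; μ^(2)=13; μ^(3)=-7; μ^(4)=-37

((0, 0, 1, 0, 2); (0, 0, 1, 1, 0); (0, 0, 0, 2, 0); (2, 1, 0, 0, 0))


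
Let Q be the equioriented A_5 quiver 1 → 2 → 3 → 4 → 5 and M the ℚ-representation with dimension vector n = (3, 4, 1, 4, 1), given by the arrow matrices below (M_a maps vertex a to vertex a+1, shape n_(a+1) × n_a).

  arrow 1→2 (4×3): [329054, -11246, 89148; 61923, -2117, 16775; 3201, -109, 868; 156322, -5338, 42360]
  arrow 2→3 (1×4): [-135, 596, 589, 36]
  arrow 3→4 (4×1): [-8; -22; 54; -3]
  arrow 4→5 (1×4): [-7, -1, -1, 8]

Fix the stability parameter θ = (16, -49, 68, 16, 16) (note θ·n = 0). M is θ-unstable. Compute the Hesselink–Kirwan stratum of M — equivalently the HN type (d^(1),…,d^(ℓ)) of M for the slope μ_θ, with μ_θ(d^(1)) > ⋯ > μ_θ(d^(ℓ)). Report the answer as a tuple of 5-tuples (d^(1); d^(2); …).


Barcode: M ≅ I[1,1], I[1,2], I[1,4], I[2,2]^2, I[4,4]^2, I[4,5]. HN layers by μ_θ (4 steps, strictly decreasing):
  μ^(1)=42; μ^(2)=16; μ^(3)=-33/2; μ^(4)=-49

((0, 0, 1, 1, 0); (1, 0, 0, 3, 1); (2, 2, 0, 0, 0); (0, 2, 0, 0, 0))


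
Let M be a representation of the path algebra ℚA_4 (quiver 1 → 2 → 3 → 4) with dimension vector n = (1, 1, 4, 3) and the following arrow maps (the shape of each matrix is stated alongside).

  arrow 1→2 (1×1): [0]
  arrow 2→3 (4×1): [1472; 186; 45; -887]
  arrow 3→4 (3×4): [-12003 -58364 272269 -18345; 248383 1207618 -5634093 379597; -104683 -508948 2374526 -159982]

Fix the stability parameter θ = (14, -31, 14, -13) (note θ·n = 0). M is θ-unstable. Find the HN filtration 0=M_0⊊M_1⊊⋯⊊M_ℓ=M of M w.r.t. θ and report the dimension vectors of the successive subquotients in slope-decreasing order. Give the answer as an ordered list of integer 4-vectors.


Barcode: M ≅ I[1,1], I[2,3], I[3,4]^3. HN layers by μ_θ (3 steps, strictly decreasing):
  μ^(1)=14; μ^(2)=1/2; μ^(3)=-31

((1, 0, 1, 0); (0, 0, 3, 3); (0, 1, 0, 0))


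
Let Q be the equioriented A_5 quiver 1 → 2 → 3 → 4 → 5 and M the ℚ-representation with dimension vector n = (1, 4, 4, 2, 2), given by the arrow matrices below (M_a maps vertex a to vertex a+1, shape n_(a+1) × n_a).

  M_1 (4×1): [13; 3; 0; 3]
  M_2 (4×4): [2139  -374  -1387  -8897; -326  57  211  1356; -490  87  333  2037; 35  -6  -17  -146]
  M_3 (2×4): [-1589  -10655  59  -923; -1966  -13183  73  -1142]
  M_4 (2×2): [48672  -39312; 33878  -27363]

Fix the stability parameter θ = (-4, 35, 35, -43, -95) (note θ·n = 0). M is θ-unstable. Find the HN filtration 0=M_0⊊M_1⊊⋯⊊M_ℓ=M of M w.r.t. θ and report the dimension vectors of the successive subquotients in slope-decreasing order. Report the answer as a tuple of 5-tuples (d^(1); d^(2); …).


Via rank(M_{q-1}∘⋯∘M_p): M ≅ I[1,5], I[2,3]^2, I[2,4], I[5,5].
μ_θ-semistable layers: μ^(1)=35; μ^(2)=9; μ^(3)=-72/5; μ^(4)=-95

((0, 2, 2, 0, 0); (0, 1, 1, 1, 0); (1, 1, 1, 1, 1); (0, 0, 0, 0, 1))


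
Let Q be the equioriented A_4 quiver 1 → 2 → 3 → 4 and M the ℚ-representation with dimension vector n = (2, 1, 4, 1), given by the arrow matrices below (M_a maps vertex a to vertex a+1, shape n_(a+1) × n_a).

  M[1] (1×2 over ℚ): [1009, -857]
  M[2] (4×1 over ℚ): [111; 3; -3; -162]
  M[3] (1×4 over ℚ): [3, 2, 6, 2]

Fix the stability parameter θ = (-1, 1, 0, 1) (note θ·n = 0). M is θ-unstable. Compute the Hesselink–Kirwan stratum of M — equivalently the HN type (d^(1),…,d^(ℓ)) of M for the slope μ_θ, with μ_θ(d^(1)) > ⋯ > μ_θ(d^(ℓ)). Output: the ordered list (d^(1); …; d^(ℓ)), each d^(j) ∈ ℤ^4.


Via rank(M_{q-1}∘⋯∘M_p): M ≅ I[1,1], I[1,4], I[3,3]^3.
μ_θ-semistable layers: μ^(1)=1; μ^(2)=1/2; μ^(3)=0; μ^(4)=-1

((0, 0, 0, 1); (0, 1, 1, 0); (0, 0, 3, 0); (2, 0, 0, 0))


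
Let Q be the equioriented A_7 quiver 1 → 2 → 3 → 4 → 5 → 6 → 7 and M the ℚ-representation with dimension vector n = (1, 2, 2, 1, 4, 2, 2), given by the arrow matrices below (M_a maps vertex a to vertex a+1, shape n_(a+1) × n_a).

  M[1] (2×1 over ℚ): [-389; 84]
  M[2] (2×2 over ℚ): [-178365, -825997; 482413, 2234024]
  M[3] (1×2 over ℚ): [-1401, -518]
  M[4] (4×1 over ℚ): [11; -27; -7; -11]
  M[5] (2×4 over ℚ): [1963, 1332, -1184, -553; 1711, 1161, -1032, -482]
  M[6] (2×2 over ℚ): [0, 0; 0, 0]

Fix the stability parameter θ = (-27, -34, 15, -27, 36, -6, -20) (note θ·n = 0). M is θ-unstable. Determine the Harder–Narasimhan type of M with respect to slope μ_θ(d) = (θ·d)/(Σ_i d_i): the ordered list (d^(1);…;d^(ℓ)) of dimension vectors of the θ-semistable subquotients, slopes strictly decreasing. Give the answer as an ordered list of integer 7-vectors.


Interval decomposition of M: I[1,5], I[2,3], I[5,5], I[5,6]^2, I[7,7]^2.
HN type (ℓ=6): μ^(1)=36; μ^(2)=15; μ^(3)=-6; μ^(4)=-20; μ^(5)=-61/2; μ^(6)=-34

((0, 0, 0, 0, 2, 0, 0); (0, 0, 1, 0, 2, 2, 0); (0, 0, 1, 1, 0, 0, 0); (0, 0, 0, 0, 0, 0, 2); (1, 1, 0, 0, 0, 0, 0); (0, 1, 0, 0, 0, 0, 0))


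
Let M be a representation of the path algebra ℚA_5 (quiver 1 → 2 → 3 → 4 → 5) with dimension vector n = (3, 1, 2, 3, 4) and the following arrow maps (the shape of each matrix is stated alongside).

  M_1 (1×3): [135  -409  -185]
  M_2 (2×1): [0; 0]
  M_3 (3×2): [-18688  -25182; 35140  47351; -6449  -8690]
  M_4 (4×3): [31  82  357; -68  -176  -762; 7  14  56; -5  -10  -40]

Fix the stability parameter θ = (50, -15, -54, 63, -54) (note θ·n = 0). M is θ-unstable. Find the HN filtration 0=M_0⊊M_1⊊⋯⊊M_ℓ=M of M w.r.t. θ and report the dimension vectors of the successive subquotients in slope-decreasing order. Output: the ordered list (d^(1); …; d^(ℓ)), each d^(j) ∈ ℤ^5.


Interval decomposition of M: I[1,1]^2, I[1,2], I[3,4], I[3,5], I[4,5], I[5,5]^2.
HN type (ℓ=5): μ^(1)=63; μ^(2)=50; μ^(3)=35/2; μ^(4)=9/2; μ^(5)=-54

((0, 0, 0, 1, 0); (2, 0, 0, 0, 0); (1, 1, 0, 0, 0); (0, 0, 0, 2, 2); (0, 0, 2, 0, 2))


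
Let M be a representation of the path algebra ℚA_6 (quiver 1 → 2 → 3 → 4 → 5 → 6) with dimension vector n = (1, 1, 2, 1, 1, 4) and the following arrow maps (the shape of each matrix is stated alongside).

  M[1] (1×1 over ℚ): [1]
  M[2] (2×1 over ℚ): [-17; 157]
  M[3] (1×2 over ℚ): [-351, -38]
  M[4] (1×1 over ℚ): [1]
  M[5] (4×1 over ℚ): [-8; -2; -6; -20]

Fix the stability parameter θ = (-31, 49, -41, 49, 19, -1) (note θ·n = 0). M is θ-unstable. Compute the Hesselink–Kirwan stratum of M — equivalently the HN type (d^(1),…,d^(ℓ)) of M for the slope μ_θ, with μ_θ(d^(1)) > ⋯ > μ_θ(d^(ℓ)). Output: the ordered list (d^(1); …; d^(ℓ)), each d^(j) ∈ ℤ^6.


Interval decomposition of M: I[1,6], I[3,3], I[6,6]^3.
HN type (ℓ=5): μ^(1)=67/3; μ^(2)=4; μ^(3)=-1; μ^(4)=-31; μ^(5)=-41

((0, 0, 0, 1, 1, 1); (0, 1, 1, 0, 0, 0); (0, 0, 0, 0, 0, 3); (1, 0, 0, 0, 0, 0); (0, 0, 1, 0, 0, 0))


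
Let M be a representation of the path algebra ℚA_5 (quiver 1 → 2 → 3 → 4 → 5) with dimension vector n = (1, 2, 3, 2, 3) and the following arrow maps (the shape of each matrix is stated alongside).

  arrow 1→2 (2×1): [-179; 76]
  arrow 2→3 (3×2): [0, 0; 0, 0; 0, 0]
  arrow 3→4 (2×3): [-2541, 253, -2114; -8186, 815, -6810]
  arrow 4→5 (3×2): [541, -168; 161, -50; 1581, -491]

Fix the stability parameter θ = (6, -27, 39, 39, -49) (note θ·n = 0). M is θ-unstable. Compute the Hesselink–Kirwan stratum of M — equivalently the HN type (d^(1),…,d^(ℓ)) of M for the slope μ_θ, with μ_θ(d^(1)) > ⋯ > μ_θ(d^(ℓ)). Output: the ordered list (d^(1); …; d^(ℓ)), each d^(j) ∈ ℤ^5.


Via rank(M_{q-1}∘⋯∘M_p): M ≅ I[1,2], I[2,2], I[3,3], I[3,5]^2, I[5,5].
μ_θ-semistable layers: μ^(1)=39; μ^(2)=29/3; μ^(3)=-21/2; μ^(4)=-27; μ^(5)=-49

((0, 0, 1, 0, 0); (0, 0, 2, 2, 2); (1, 1, 0, 0, 0); (0, 1, 0, 0, 0); (0, 0, 0, 0, 1))


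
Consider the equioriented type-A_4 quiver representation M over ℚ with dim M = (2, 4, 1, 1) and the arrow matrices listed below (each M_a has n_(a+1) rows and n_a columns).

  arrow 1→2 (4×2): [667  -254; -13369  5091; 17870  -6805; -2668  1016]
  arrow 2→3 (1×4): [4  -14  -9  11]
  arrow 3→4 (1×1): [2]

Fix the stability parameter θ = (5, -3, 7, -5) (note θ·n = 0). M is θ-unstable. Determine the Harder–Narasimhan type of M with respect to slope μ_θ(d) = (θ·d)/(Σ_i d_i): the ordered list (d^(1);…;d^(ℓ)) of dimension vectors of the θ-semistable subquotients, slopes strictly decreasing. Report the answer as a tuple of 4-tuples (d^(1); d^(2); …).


Via rank(M_{q-1}∘⋯∘M_p): M ≅ I[1,2], I[1,4], I[2,2]^2.
μ_θ-semistable layers: μ^(1)=1; μ^(2)=-3

((2, 2, 1, 1); (0, 2, 0, 0))
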